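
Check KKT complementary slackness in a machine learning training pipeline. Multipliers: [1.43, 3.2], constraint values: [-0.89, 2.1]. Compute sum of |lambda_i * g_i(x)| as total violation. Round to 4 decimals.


KKT complementary slackness check:
lambda_1 * g_1 = 1.43 * -0.89 = -1.2727
lambda_2 * g_2 = 3.2 * 2.1 = 6.72
Total violation = 1.2727 + 6.72 = 7.9927


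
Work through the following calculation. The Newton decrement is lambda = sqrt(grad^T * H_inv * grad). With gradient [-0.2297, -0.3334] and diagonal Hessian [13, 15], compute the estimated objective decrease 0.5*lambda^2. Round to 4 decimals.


Step 1: H is diagonal, so H^(-1) * g = [-0.0177, -0.0222].
Step 2: g^T H^(-1) g = sum_i g_i^2 / H_ii
  = (-0.2297)^2/13 + (-0.3334)^2/15
  = 0.0041 + 0.0074 = 0.0115
Step 3: Objective decrease = 0.5 * g^T H^(-1) g = 0.0057


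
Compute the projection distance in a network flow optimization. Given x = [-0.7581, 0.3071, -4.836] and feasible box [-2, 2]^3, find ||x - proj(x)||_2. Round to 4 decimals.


Project each component onto [-2, 2].
clip(-0.7581) = -0.7581, clip(0.3071) = 0.3071, clip(-4.836) = -2.0
Projection = [-0.7581, 0.3071, -2.0]
Squared diffs: [0.0, 0.0, 8.0429]
Distance = sqrt(8.0429) = 2.836


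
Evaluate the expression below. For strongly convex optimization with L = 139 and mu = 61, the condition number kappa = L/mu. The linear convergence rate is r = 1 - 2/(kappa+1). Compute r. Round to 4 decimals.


Step 1: Compute the condition number.
kappa = L/mu = 139/61 = 2.2787
Step 2: Compute the convergence rate.
r = 1 - 2/(kappa + 1) = 1 - 2*mu/(L + mu) = (L - mu)/(L + mu) = 78/200 = 0.39


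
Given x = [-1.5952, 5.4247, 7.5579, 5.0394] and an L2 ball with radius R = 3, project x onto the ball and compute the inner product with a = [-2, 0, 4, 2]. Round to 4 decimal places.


Step 1: Compute ||x|| (intermediates to 6 decimals).
||x|| = sqrt((-1.5952)^2 + 5.4247^2 + 7.5579^2 + 5.0394^2) = 10.699974
Step 2: Project.
Since ||x|| > R, scale = R/||x|| = 3/10.699974 = 0.280375, proj(x) = scale * x
proj(x) = [-0.447254, 1.52095, 2.119046, 1.412922]
Step 3: Dot product.
a^T * proj(x) = -2*(-0.447254) + 0*1.52095 + 4*2.119046 + 2*1.412922 = 12.1965


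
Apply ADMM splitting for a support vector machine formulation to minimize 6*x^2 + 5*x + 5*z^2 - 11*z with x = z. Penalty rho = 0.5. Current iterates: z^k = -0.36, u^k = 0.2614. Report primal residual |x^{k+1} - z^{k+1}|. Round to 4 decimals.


ADMM iteration with rho = 0.5, z^k = -0.36, u^k = 0.2614
Step 1: x-update.
Minimize 6*x^2 + 5*x + (0.5/2)*(x + 0.36 + 0.2614)^2
FOC: (2*6 + 0.5)*x = -5 + 0.5*(-0.36 - 0.2614)
x^{k+1} = -0.4249
Step 2: z-update.
Minimize 5*z^2 - 11*z + (0.5/2)*(-0.4249 - z + 0.2614)^2
FOC: (2*5 + 0.5)*z = 11 + 0.5*(-0.4249 + 0.2614)
z^{k+1} = 1.0398
Step 3: u-update.
u^{k+1} = 0.2614 - 0.4249 - 1.0398 = -1.2033
Step 4: Primal residual = |-0.4249 - 1.0398| = 1.4647


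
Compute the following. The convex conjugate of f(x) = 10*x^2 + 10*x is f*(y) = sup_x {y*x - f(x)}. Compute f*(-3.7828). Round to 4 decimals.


f*(y) = sup_x {y*x - a*x^2 - b*x} = sup_x {(y-b)*x - a*x^2}
FOC: (y - b) - 2a*x = 0 => x* = (y - b)/(2a)
x* = (-3.7828 - 10)/(2*10) = -0.6891
f*(-3.7828) = (y-b)^2/(4a) = (-3.7828 - 10)^2/(4*10)
= 189.9656/40 = 4.7491


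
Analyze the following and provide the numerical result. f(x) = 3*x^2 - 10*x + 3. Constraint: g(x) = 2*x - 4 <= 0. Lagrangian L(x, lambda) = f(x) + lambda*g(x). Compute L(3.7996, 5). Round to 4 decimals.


Step 1: Evaluate f(x).
f(3.7996) = 3*3.7996^2 - 10*3.7996 + 3 = 8.3149
Step 2: Evaluate g(x).
g(3.7996) = 2*3.7996 - 4 = 3.5992
Step 3: Compute Lagrangian.
L = 8.3149 + 5*3.5992 = 26.3109


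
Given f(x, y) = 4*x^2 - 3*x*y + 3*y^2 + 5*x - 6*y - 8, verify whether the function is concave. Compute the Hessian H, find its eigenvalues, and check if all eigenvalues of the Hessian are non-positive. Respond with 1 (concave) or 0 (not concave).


The Hessian of f(x,y) = 4*x^2 - 3*x*y + 3*y^2 + 5*x - 6*y - 8 is:
H = [[8, -3], [-3, 6]]
Trace = 8 + 6 = 14
Determinant = 8*6 - (-3)^2 = 39
Discriminant = (14)^2 - 4*39 = 40.0
Eigenvalues: lambda_1 = 3.8377, lambda_2 = 10.1623
The function is not concave.

0


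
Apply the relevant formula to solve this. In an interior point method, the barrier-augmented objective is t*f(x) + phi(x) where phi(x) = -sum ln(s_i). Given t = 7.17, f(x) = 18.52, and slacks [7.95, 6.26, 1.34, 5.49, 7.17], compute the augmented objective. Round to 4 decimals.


Step 1: Compute log-barrier.
ln values: [2.0732, 1.8342, 0.2927, 1.7029, 1.9699]
phi = -(2.0732 + 1.8342 + 0.2927 + 1.7029 + 1.9699) = -7.8729
Step 2: Compute augmented objective.
t*f(x) = 7.17*18.52 = 132.7884
Total = 132.7884 - 7.8729 = 124.9155


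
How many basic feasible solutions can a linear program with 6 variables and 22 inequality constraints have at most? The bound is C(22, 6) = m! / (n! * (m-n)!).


Each vertex corresponds to some choice of n active constraints out of m, so the number of vertices is at most C(m, n) = m! / (n!(m-n)!).
m = 22, n = 6
Numerator: 22 * 21 * 20 * 19 * 18 * 17
Denominator: 6! = 720
C(22, 6) = 74613


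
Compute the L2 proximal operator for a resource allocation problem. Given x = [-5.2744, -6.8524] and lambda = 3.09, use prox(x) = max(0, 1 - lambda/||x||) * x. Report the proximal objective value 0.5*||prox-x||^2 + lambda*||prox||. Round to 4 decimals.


Step 1: Compute ||x||.
||x|| = 8.6472
Step 2: Compute scaling factor.
scale = max(0, 1 - 3.09/8.6472) = 0.6427
Step 3: prox(x) = [-3.3896, -4.4038]
||prox(x)|| = 5.5572
Step 4: Proximal objective.
0.5*||prox-x||^2 = 4.7741
lambda*||prox|| = 17.1717
Total = 21.9459


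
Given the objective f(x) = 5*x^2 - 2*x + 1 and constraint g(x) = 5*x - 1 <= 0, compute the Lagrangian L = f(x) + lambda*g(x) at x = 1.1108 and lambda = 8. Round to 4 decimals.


Step 1: Evaluate f(x).
f(1.1108) = 5*1.1108^2 - 2*1.1108 + 1 = 4.9478
Step 2: Evaluate g(x).
g(1.1108) = 5*1.1108 - 1 = 4.554
Step 3: Compute Lagrangian.
L = 4.9478 + 8*4.554 = 41.3798


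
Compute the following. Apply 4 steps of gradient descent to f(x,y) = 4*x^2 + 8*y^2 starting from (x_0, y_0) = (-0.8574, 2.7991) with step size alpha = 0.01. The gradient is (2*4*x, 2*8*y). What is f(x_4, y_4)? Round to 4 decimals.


Gradient descent on f(x,y) = 4*x^2 + 8*y^2.
Starting point: (-0.8574, 2.7991), alpha = 0.01
Step 1: grad_x = 2*4*-0.8574 = -6.8592, grad_y = 2*8*2.7991 = 44.7856
  x_1 = -0.8574 - 0.01*-6.8592 = -0.7888
  y_1 = 2.7991 - 0.01*44.7856 = 2.3512
Step 2: grad_x = 2*4*-0.7888 = -6.3105, grad_y = 2*8*2.3512 = 37.6199
  x_2 = -0.7888 - 0.01*-6.3105 = -0.7257
  y_2 = 2.3512 - 0.01*37.6199 = 1.975
Step 3: grad_x = 2*4*-0.7257 = -5.8056, grad_y = 2*8*1.975 = 31.6007
  x_3 = -0.7257 - 0.01*-5.8056 = -0.6676
  y_3 = 1.975 - 0.01*31.6007 = 1.659
Step 4: grad_x = 2*4*-0.6676 = -5.3412, grad_y = 2*8*1.659 = 26.5446
  x_4 = -0.6676 - 0.01*-5.3412 = -0.6142
  y_4 = 1.659 - 0.01*26.5446 = 1.3936
f(-0.6142, 1.3936) = 4*(-0.6142)^2 + 8*1.3936^2 = 17.0459


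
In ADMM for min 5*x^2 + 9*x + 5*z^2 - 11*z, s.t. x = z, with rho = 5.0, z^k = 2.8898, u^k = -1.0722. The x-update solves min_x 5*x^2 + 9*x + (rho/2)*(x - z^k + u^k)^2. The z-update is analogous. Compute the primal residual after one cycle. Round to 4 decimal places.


ADMM iteration with rho = 5.0, z^k = 2.8898, u^k = -1.0722
Step 1: x-update.
Minimize 5*x^2 + 9*x + (5.0/2)*(x - 2.8898 - 1.0722)^2
FOC: (2*5 + 5.0)*x = -9 + 5.0*(2.8898 + 1.0722)
x^{k+1} = 0.7207
Step 2: z-update.
Minimize 5*z^2 - 11*z + (5.0/2)*(0.7207 - z - 1.0722)^2
FOC: (2*5 + 5.0)*z = 11 + 5.0*(0.7207 - 1.0722)
z^{k+1} = 0.6162
Step 3: u-update.
u^{k+1} = -1.0722 + 0.7207 - 0.6162 = -0.9677
Step 4: Primal residual = |0.7207 - 0.6162| = 0.1045


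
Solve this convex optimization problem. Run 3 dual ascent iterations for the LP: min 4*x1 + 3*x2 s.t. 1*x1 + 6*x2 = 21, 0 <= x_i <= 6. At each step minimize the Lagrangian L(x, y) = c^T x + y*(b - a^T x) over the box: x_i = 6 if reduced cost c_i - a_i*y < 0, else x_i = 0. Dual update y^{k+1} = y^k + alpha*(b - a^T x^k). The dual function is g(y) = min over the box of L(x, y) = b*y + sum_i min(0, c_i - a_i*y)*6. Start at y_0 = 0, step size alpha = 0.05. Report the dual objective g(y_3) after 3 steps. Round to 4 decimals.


Dual ascent for LP: min 4*x1 + 3*x2, 1*x1 + 6*x2 = 21, 0 <= x_i <= 6
Step 1: y^k = 0.0, reduced costs: (4.0, 3.0)
  x^k = (0.0, 0.0), subgradient = b - a^T x = 21.0
  y^{k+1} = 0.0 + 0.05*21.0 = 1.05
Step 2: y^k = 1.05, reduced costs: (2.95, -3.3)
  x^k = (0.0, 6.0), subgradient = b - a^T x = -15.0
  y^{k+1} = 1.05 + 0.05*-15.0 = 0.3
Step 3: y^k = 0.3, reduced costs: (3.7, 1.2)
  x^k = (0.0, 0.0), subgradient = b - a^T x = 21.0
  y^{k+1} = 0.3 + 0.05*21.0 = 1.35
Dual objective at y_3 = 1.35: reduced costs (2.65, -5.1), box minimizer x = (0.0, 6.0)
g(y_3) = b*y + (c1 - a1*y)*x1 + (c2 - a2*y)*x2 = 21*1.35 + 2.65*0.0 + (-5.1)*6.0 = 28.35 + 0.0 - 30.6 = -2.25


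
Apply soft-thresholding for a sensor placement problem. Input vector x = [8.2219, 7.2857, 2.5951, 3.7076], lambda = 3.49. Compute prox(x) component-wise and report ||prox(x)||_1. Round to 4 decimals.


Soft-thresholding with lambda = 3.49:
prox(8.2219) = sign(8.2219)*max(|8.2219| - 3.49, 0) = 4.7319
prox(7.2857) = sign(7.2857)*max(|7.2857| - 3.49, 0) = 3.7957
prox(2.5951) = sign(2.5951)*max(|2.5951| - 3.49, 0) = 0.0
prox(3.7076) = sign(3.7076)*max(|3.7076| - 3.49, 0) = 0.2176
prox(x) = [4.7319, 3.7957, 0.0, 0.2176]
||prox(x)||_1 = 4.7319 + 3.7957 + 0.0 + 0.2176 = 8.7452


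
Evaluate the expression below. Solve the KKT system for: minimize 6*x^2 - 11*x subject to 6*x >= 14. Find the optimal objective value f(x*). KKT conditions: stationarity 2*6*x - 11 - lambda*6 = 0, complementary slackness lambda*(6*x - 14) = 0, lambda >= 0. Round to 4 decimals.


Step 1: Try lambda = 0 (constraint inactive).
x_unc = 11/(2*6) = 0.9167
Check: 6*0.9167 = 5.5002 < 14 -- violated!
Step 2: Constraint must be active: 6*x = 14
x* = 14/6 = 7/3 = 2.3333 (rounded; the exact value 7/3 is used below)
lambda = (2*6*(7/3) - 11)/6 = 2.8333
Step 3: Compute optimal value.
f(x*) = 6*(7/3)^2 - 11*(7/3) = 7.0


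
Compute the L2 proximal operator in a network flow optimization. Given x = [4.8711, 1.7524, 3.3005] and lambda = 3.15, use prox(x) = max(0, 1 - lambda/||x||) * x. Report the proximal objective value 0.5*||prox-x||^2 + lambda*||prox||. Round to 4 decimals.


Step 1: Compute ||x||.
||x|| = 6.1394
Step 2: Compute scaling factor.
scale = max(0, 1 - 3.15/6.1394) = 0.4869
Step 3: prox(x) = [2.3718, 0.8533, 1.6071]
||prox(x)|| = 2.9894
Step 4: Proximal objective.
0.5*||prox-x||^2 = 4.9613
lambda*||prox|| = 9.4166
Total = 14.3778


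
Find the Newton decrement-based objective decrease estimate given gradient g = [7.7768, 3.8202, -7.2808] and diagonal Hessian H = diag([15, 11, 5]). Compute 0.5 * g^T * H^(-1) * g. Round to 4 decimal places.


Step 1: H is diagonal, so H^(-1) * g = [0.5185, 0.3473, -1.4562].
Step 2: g^T H^(-1) g = sum_i g_i^2 / H_ii
  = (7.7768)^2/15 + (3.8202)^2/11 + (-7.2808)^2/5
  = 4.0319 + 1.3267 + 10.602 = 15.9606
Step 3: Objective decrease = 0.5 * g^T H^(-1) g = 7.9803


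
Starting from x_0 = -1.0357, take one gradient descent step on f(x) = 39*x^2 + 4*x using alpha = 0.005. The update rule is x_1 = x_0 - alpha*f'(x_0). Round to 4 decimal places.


We compute the gradient at x_0 and apply the update.
f'(x) = 78*x + 4
f'(-1.0357) = 78*-1.0357 + 4 = -76.7846
x_1 = -1.0357 - 0.005*-76.7846 = -0.6518


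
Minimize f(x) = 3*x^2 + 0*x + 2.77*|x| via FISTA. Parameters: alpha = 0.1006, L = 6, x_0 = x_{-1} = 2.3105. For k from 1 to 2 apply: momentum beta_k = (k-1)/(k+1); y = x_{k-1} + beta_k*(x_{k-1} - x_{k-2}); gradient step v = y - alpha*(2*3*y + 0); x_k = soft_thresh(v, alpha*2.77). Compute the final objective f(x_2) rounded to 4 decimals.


FISTA on f(x) = 3*x^2 + 0*x + 2.77*|x|
L = 6, alpha = 0.1006
Iteration 1: beta = 0.0, y = 2.3105 + 0.0*(2.3105 - 2.3105) = 2.3105
  grad(y) = 13.863, v = y - alpha*grad = 0.9159
  prox(v) = soft_thresh(0.9159, 0.2787) = 0.6372
Iteration 2: beta = 0.3333, y = 0.6372 + 0.3333*(0.6372 - 2.3105) = 0.0795
  grad(y) = 0.4768, v = y - alpha*grad = 0.0315
  prox(v) = soft_thresh(0.0315, 0.2787) = 0.0
f(x_2) = 3*0.0^2 + 0*0.0 + 2.77*|0.0| = 0.0


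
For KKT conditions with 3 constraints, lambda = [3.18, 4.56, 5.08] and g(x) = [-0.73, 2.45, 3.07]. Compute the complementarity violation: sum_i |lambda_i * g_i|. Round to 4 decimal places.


KKT complementary slackness check:
lambda_1 * g_1 = 3.18 * -0.73 = -2.3214
lambda_2 * g_2 = 4.56 * 2.45 = 11.172
lambda_3 * g_3 = 5.08 * 3.07 = 15.5956
Total violation = 2.3214 + 11.172 + 15.5956 = 29.089


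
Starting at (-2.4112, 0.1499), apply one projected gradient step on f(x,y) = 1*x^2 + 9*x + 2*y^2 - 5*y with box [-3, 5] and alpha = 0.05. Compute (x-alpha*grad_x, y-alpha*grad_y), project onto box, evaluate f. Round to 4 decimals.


Step 1: Compute gradient at (-2.4112, 0.1499).
grad_x = 2*1*-2.4112 + 9 = 4.1776
grad_y = 2*2*0.1499 - 5 = -4.4004
Step 2: Gradient step.
x_raw = -2.4112 - 0.05*4.1776 = -2.6201
y_raw = 0.1499 - 0.05*-4.4004 = 0.3699
Step 3: Project onto [-3, 5].
x_proj = clip(-2.6201) = -2.6201
y_proj = clip(0.3699) = 0.3699
Step 4: Evaluate f.
f(-2.6201, 0.3699) = -18.2918


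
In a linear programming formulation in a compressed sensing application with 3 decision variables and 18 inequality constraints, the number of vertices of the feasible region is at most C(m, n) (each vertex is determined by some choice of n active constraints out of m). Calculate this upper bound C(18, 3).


Each vertex corresponds to some choice of n active constraints out of m, so the number of vertices is at most C(m, n) = m! / (n!(m-n)!).
m = 18, n = 3
Numerator: 18 * 17 * 16
Denominator: 3! = 6
C(18, 3) = 816


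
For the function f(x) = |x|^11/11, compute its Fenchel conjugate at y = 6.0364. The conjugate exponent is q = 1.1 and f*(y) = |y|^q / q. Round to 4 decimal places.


The conjugate exponent q satisfies 1/p + 1/q = 1.
p = 11, so q = 11/(11 - 1) = 1.1
|y|^q = 6.0364^1.1 = 7.2253
f*(6.0364) = 7.2253 / 1.1 = 6.5685


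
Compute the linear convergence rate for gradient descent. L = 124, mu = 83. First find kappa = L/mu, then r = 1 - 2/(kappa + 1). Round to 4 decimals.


Step 1: Compute the condition number.
kappa = L/mu = 124/83 = 1.494
Step 2: Compute the convergence rate.
r = 1 - 2/(kappa + 1) = 1 - 2*mu/(L + mu) = (L - mu)/(L + mu) = 41/207 = 0.1981


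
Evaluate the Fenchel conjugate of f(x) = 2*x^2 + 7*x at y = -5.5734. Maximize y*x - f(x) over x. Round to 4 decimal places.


f*(y) = sup_x {y*x - a*x^2 - b*x} = sup_x {(y-b)*x - a*x^2}
FOC: (y - b) - 2a*x = 0 => x* = (y - b)/(2a)
x* = (-5.5734 - 7)/(2*2) = -3.1434
f*(-5.5734) = (y-b)^2/(4a) = (-5.5734 - 7)^2/(4*2)
= 158.0904/8 = 19.7613


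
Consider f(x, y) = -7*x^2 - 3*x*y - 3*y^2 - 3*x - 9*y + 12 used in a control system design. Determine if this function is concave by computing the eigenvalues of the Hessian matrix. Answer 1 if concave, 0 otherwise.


The Hessian of f(x,y) = -7*x^2 - 3*x*y - 3*y^2 - 3*x - 9*y + 12 is:
H = [[-14, -3], [-3, -6]]
Trace = -14 - 6 = -20
Determinant = -14*-6 - (-3)^2 = 75
Discriminant = (-20)^2 - 4*75 = 100.0
Eigenvalues: lambda_1 = -15.0, lambda_2 = -5.0
The function is concave.

1


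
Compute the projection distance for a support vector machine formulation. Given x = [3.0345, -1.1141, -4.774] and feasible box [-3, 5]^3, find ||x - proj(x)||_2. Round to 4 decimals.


Project each component onto [-3, 5].
clip(3.0345) = 3.0345, clip(-1.1141) = -1.1141, clip(-4.774) = -3.0
Projection = [3.0345, -1.1141, -3.0]
Squared diffs: [0.0, 0.0, 3.1471]
Distance = sqrt(3.1471) = 1.774


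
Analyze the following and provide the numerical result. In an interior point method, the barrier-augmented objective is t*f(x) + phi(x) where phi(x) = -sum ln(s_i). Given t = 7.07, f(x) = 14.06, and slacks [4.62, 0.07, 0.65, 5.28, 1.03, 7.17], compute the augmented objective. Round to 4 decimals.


Step 1: Compute log-barrier.
ln values: [1.5304, -2.6593, -0.4308, 1.6639, 0.0296, 1.9699]
phi = -(1.5304 - 2.6593 - 0.4308 + 1.6639 + 0.0296 + 1.9699) = -2.1037
Step 2: Compute augmented objective.
t*f(x) = 7.07*14.06 = 99.4042
Total = 99.4042 - 2.1037 = 97.3005


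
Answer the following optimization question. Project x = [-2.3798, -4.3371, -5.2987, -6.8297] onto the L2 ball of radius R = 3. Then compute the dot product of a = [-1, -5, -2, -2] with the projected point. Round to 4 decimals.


Step 1: Compute ||x|| (intermediates to 6 decimals).
||x|| = sqrt((-2.3798)^2 + (-4.3371)^2 + (-5.2987)^2 + (-6.8297)^2) = 9.959664
Step 2: Project.
Since ||x|| > R, scale = R/||x|| = 3/9.959664 = 0.301215, proj(x) = scale * x
proj(x) = [-0.716831, -1.3064, -1.596048, -2.057208]
Step 3: Dot product.
a^T * proj(x) = -1*(-0.716831) - 5*(-1.3064) - 2*(-1.596048) - 2*(-2.057208) = 14.5553


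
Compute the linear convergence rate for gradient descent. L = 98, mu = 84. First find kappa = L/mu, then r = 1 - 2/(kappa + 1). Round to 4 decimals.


Step 1: Compute the condition number.
kappa = L/mu = 98/84 = 1.1667
Step 2: Compute the convergence rate.
r = 1 - 2/(kappa + 1) = 1 - 2*mu/(L + mu) = (L - mu)/(L + mu) = 14/182 = 0.0769


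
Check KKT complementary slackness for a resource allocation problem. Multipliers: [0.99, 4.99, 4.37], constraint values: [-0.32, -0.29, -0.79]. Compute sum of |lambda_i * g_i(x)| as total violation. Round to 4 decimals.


KKT complementary slackness check:
lambda_1 * g_1 = 0.99 * -0.32 = -0.3168
lambda_2 * g_2 = 4.99 * -0.29 = -1.4471
lambda_3 * g_3 = 4.37 * -0.79 = -3.4523
Total violation = 0.3168 + 1.4471 + 3.4523 = 5.2162


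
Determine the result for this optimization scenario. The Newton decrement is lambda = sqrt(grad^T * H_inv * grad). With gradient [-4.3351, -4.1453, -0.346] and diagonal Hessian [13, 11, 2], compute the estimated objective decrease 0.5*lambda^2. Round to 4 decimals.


Step 1: H is diagonal, so H^(-1) * g = [-0.3335, -0.3768, -0.173].
Step 2: g^T H^(-1) g = sum_i g_i^2 / H_ii
  = (-4.3351)^2/13 + (-4.1453)^2/11 + (-0.346)^2/2
  = 1.4456 + 1.5621 + 0.0599 = 3.0676
Step 3: Objective decrease = 0.5 * g^T H^(-1) g = 1.5338


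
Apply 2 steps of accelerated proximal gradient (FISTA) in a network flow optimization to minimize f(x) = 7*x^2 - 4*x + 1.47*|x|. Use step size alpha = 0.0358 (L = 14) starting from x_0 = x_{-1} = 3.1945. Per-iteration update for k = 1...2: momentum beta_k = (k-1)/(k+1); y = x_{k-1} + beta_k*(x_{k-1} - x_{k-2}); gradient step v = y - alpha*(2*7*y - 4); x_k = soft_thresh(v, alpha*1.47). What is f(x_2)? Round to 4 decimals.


FISTA on f(x) = 7*x^2 - 4*x + 1.47*|x|
L = 14, alpha = 0.0358
Iteration 1: beta = 0.0, y = 3.1945 + 0.0*(3.1945 - 3.1945) = 3.1945
  grad(y) = 40.723, v = y - alpha*grad = 1.7366
  prox(v) = soft_thresh(1.7366, 0.0526) = 1.684
Iteration 2: beta = 0.3333, y = 1.684 + 0.3333*(1.684 - 3.1945) = 1.1805
  grad(y) = 12.5268, v = y - alpha*grad = 0.732
  prox(v) = soft_thresh(0.732, 0.0526) = 0.6794
f(x_2) = 7*0.6794^2 - 4*0.6794 + 1.47*|0.6794| = 1.5122


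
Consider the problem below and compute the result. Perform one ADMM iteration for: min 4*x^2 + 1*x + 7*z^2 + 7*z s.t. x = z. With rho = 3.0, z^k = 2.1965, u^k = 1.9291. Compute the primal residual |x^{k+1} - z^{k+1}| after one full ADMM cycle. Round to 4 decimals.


ADMM iteration with rho = 3.0, z^k = 2.1965, u^k = 1.9291
Step 1: x-update.
Minimize 4*x^2 + 1*x + (3.0/2)*(x - 2.1965 + 1.9291)^2
FOC: (2*4 + 3.0)*x = -1 + 3.0*(2.1965 - 1.9291)
x^{k+1} = -0.018
Step 2: z-update.
Minimize 7*z^2 + 7*z + (3.0/2)*(-0.018 - z + 1.9291)^2
FOC: (2*7 + 3.0)*z = -7 + 3.0*(-0.018 + 1.9291)
z^{k+1} = -0.0745
Step 3: u-update.
u^{k+1} = 1.9291 - 0.018 + 0.0745 = 1.9856
Step 4: Primal residual = |-0.018 + 0.0745| = 0.0565


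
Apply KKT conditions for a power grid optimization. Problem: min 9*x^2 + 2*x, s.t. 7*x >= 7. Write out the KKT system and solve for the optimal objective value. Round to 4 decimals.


Step 1: Try lambda = 0 (constraint inactive).
x_unc = -2/(2*9) = -0.1111
Check: 7*-0.1111 = -0.7777 < 7 -- violated!
Step 2: Constraint must be active: 7*x = 7
x* = 7/7 = 1.0
lambda = (2*9*1.0 + 2)/7 = 2.8571
Step 3: Compute optimal value.
f(x*) = 9*1.0^2 + 2*1.0 = 11.0


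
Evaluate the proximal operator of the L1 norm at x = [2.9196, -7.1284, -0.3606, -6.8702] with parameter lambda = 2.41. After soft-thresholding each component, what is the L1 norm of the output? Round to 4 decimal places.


Soft-thresholding with lambda = 2.41:
prox(2.9196) = sign(2.9196)*max(|2.9196| - 2.41, 0) = 0.5096
prox(-7.1284) = sign(-7.1284)*max(|-7.1284| - 2.41, 0) = -4.7184
prox(-0.3606) = sign(-0.3606)*max(|-0.3606| - 2.41, 0) = 0.0
prox(-6.8702) = sign(-6.8702)*max(|-6.8702| - 2.41, 0) = -4.4602
prox(x) = [0.5096, -4.7184, 0.0, -4.4602]
||prox(x)||_1 = 0.5096 + 4.7184 + 0.0 + 4.4602 = 9.6882


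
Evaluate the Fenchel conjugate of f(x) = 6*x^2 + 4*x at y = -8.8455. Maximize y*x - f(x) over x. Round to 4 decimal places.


f*(y) = sup_x {y*x - a*x^2 - b*x} = sup_x {(y-b)*x - a*x^2}
FOC: (y - b) - 2a*x = 0 => x* = (y - b)/(2a)
x* = (-8.8455 - 4)/(2*6) = -1.0705
f*(-8.8455) = (y-b)^2/(4a) = (-8.8455 - 4)^2/(4*6)
= 165.0069/24 = 6.8753


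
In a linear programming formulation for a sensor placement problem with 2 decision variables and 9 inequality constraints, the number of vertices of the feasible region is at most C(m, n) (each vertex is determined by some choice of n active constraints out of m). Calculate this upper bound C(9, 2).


Each vertex corresponds to some choice of n active constraints out of m, so the number of vertices is at most C(m, n) = m! / (n!(m-n)!).
m = 9, n = 2
Numerator: 9 * 8
Denominator: 2! = 2
C(9, 2) = 36


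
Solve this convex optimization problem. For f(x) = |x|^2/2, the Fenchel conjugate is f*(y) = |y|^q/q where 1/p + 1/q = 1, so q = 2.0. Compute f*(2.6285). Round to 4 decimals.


The conjugate exponent q satisfies 1/p + 1/q = 1.
p = 2, so q = 2/(2 - 1) = 2.0
|y|^q = 2.6285^2.0 = 6.909
f*(2.6285) = 6.909 / 2.0 = 3.4545


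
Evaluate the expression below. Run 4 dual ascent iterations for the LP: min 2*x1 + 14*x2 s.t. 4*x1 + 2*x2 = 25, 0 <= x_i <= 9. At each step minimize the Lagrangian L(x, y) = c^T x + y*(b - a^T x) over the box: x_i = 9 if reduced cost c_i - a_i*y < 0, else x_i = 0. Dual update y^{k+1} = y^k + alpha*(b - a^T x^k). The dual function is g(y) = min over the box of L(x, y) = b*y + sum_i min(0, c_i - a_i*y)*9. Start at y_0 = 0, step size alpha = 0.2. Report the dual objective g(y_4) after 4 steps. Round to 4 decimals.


Dual ascent for LP: min 2*x1 + 14*x2, 4*x1 + 2*x2 = 25, 0 <= x_i <= 9
Step 1: y^k = 0.0, reduced costs: (2.0, 14.0)
  x^k = (0.0, 0.0), subgradient = b - a^T x = 25.0
  y^{k+1} = 0.0 + 0.2*25.0 = 5.0
Step 2: y^k = 5.0, reduced costs: (-18.0, 4.0)
  x^k = (9.0, 0.0), subgradient = b - a^T x = -11.0
  y^{k+1} = 5.0 + 0.2*-11.0 = 2.8
Step 3: y^k = 2.8, reduced costs: (-9.2, 8.4)
  x^k = (9.0, 0.0), subgradient = b - a^T x = -11.0
  y^{k+1} = 2.8 + 0.2*-11.0 = 0.6
Step 4: y^k = 0.6, reduced costs: (-0.4, 12.8)
  x^k = (9.0, 0.0), subgradient = b - a^T x = -11.0
  y^{k+1} = 0.6 + 0.2*-11.0 = -1.6
Dual objective at y_4 = -1.6: reduced costs (8.4, 17.2), box minimizer x = (0.0, 0.0)
g(y_4) = b*y + (c1 - a1*y)*x1 + (c2 - a2*y)*x2 = 25*(-1.6) + 8.4*0.0 + 17.2*0.0 = -40.0 + 0.0 + 0.0 = -40.0


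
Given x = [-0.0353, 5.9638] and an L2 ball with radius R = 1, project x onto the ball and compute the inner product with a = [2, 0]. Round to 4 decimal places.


Step 1: Compute ||x|| (intermediates to 6 decimals).
||x|| = sqrt((-0.0353)^2 + 5.9638^2) = 5.963904
Step 2: Project.
Since ||x|| > R, scale = R/||x|| = 1/5.963904 = 0.167675, proj(x) = scale * x
proj(x) = [-0.005919, 0.99998]
Step 3: Dot product.
a^T * proj(x) = 2*(-0.005919) + 0*0.99998 = -0.0118


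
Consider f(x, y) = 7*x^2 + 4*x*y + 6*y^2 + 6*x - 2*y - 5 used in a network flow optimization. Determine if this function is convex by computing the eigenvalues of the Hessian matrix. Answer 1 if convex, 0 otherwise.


The Hessian of f(x,y) = 7*x^2 + 4*x*y + 6*y^2 + 6*x - 2*y - 5 is:
H = [[14, 4], [4, 12]]
Trace = 14 + 12 = 26
Determinant = 14*12 - (4)^2 = 152
Discriminant = (26)^2 - 4*152 = 68.0
Eigenvalues: lambda_1 = 8.8769, lambda_2 = 17.1231
The function is convex.

1


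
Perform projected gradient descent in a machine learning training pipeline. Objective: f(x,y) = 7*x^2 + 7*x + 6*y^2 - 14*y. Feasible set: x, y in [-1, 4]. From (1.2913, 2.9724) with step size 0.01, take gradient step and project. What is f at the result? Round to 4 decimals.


Step 1: Compute gradient at (1.2913, 2.9724).
grad_x = 2*7*1.2913 + 7 = 25.0782
grad_y = 2*6*2.9724 - 14 = 21.6688
Step 2: Gradient step.
x_raw = 1.2913 - 0.01*25.0782 = 1.0405
y_raw = 2.9724 - 0.01*21.6688 = 2.7557
Step 3: Project onto [-1, 4].
x_proj = clip(1.0405) = 1.0405
y_proj = clip(2.7557) = 2.7557
Step 4: Evaluate f.
f(1.0405, 2.7557) = 21.8461


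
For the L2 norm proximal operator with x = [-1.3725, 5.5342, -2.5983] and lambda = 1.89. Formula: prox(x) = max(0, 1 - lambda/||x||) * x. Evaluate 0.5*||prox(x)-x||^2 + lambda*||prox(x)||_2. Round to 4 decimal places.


Step 1: Compute ||x||.
||x|| = 6.266
Step 2: Compute scaling factor.
scale = max(0, 1 - 1.89/6.266) = 0.6984
Step 3: prox(x) = [-0.9585, 3.8649, -1.8146]
||prox(x)|| = 4.376
Step 4: Proximal objective.
0.5*||prox-x||^2 = 1.7861
lambda*||prox|| = 8.2706
Total = 10.0566


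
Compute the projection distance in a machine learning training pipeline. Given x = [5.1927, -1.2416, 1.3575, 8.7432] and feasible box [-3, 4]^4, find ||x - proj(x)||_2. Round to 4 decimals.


Project each component onto [-3, 4].
clip(5.1927) = 4.0, clip(-1.2416) = -1.2416, clip(1.3575) = 1.3575, clip(8.7432) = 4.0
Projection = [4.0, -1.2416, 1.3575, 4.0]
Squared diffs: [1.4225, 0.0, 0.0, 22.4979]
Distance = sqrt(23.9204) = 4.8909


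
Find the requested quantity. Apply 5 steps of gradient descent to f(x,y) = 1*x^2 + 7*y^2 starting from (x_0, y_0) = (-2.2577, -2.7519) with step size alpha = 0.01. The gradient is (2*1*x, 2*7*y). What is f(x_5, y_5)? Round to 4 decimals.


Gradient descent on f(x,y) = 1*x^2 + 7*y^2.
Starting point: (-2.2577, -2.7519), alpha = 0.01
Step 1: grad_x = 2*1*-2.2577 = -4.5154, grad_y = 2*7*-2.7519 = -38.5266
  x_1 = -2.2577 - 0.01*-4.5154 = -2.2125
  y_1 = -2.7519 - 0.01*-38.5266 = -2.3666
Step 2: grad_x = 2*1*-2.2125 = -4.4251, grad_y = 2*7*-2.3666 = -33.1329
  x_2 = -2.2125 - 0.01*-4.4251 = -2.1683
  y_2 = -2.3666 - 0.01*-33.1329 = -2.0353
Step 3: grad_x = 2*1*-2.1683 = -4.3366, grad_y = 2*7*-2.0353 = -28.4943
  x_3 = -2.1683 - 0.01*-4.3366 = -2.1249
  y_3 = -2.0353 - 0.01*-28.4943 = -1.7504
Step 4: grad_x = 2*1*-2.1249 = -4.2499, grad_y = 2*7*-1.7504 = -24.5051
  x_4 = -2.1249 - 0.01*-4.2499 = -2.0824
  y_4 = -1.7504 - 0.01*-24.5051 = -1.5053
Step 5: grad_x = 2*1*-2.0824 = -4.1649, grad_y = 2*7*-1.5053 = -21.0744
  x_5 = -2.0824 - 0.01*-4.1649 = -2.0408
  y_5 = -1.5053 - 0.01*-21.0744 = -1.2946
f(-2.0408, -1.2946) = 1*(-2.0408)^2 + 7*(-1.2946)^2 = 15.8961


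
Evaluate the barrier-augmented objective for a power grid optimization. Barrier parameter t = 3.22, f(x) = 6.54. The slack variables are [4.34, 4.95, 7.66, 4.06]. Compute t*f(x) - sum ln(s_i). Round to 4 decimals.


Step 1: Compute log-barrier.
ln values: [1.4679, 1.5994, 2.036, 1.4012]
phi = -(1.4679 + 1.5994 + 2.036 + 1.4012) = -6.5045
Step 2: Compute augmented objective.
t*f(x) = 3.22*6.54 = 21.0588
Total = 21.0588 - 6.5045 = 14.5543


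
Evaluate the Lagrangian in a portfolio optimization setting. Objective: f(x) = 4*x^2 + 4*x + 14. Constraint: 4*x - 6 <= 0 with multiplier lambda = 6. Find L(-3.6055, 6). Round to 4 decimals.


Step 1: Evaluate f(x).
f(-3.6055) = 4*(-3.6055)^2 + 4*(-3.6055) + 14 = 51.5765
Step 2: Evaluate g(x).
g(-3.6055) = 4*-3.6055 - 6 = -20.422
Step 3: Compute Lagrangian.
L = 51.5765 + 6*-20.422 = -70.9555


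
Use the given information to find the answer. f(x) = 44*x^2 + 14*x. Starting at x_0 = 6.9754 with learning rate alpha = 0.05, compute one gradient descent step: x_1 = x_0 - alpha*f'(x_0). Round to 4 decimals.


We compute the gradient at x_0 and apply the update.
f'(x) = 88*x + 14
f'(6.9754) = 88*6.9754 + 14 = 627.8352
x_1 = 6.9754 - 0.05*627.8352 = -24.4164


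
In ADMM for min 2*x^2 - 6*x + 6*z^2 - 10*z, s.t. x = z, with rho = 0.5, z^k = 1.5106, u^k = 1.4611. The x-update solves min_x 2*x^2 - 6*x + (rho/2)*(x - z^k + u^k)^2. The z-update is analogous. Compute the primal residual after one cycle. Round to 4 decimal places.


ADMM iteration with rho = 0.5, z^k = 1.5106, u^k = 1.4611
Step 1: x-update.
Minimize 2*x^2 - 6*x + (0.5/2)*(x - 1.5106 + 1.4611)^2
FOC: (2*2 + 0.5)*x = 6 + 0.5*(1.5106 - 1.4611)
x^{k+1} = 1.3388
Step 2: z-update.
Minimize 6*z^2 - 10*z + (0.5/2)*(1.3388 - z + 1.4611)^2
FOC: (2*6 + 0.5)*z = 10 + 0.5*(1.3388 + 1.4611)
z^{k+1} = 0.912
Step 3: u-update.
u^{k+1} = 1.4611 + 1.3388 - 0.912 = 1.8879
Step 4: Primal residual = |1.3388 - 0.912| = 0.4268


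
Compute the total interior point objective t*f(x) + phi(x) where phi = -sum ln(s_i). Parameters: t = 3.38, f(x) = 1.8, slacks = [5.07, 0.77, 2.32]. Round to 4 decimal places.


Step 1: Compute log-barrier.
ln values: [1.6233, -0.2614, 0.8416]
phi = -(1.6233 - 0.2614 + 0.8416) = -2.2035
Step 2: Compute augmented objective.
t*f(x) = 3.38*1.8 = 6.084
Total = 6.084 - 2.2035 = 3.8805


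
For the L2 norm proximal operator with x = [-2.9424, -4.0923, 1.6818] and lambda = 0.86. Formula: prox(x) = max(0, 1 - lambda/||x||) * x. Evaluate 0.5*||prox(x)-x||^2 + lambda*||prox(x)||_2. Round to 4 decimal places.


Step 1: Compute ||x||.
||x|| = 5.3135
Step 2: Compute scaling factor.
scale = max(0, 1 - 0.86/5.3135) = 0.8381
Step 3: prox(x) = [-2.4662, -3.43, 1.4096]
||prox(x)|| = 4.4535
Step 4: Proximal objective.
0.5*||prox-x||^2 = 0.3698
lambda*||prox|| = 3.83
Total = 4.1998


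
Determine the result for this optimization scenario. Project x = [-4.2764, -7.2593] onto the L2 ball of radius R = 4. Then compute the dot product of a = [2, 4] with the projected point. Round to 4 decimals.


Step 1: Compute ||x|| (intermediates to 6 decimals).
||x|| = sqrt((-4.2764)^2 + (-7.2593)^2) = 8.425262
Step 2: Project.
Since ||x|| > R, scale = R/||x|| = 4/8.425262 = 0.474763, proj(x) = scale * x
proj(x) = [-2.030276, -3.446447]
Step 3: Dot product.
a^T * proj(x) = 2*(-2.030276) + 4*(-3.446447) = -17.8463


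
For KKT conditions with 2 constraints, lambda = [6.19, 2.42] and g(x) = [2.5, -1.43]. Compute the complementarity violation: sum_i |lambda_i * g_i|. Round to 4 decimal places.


KKT complementary slackness check:
lambda_1 * g_1 = 6.19 * 2.5 = 15.475
lambda_2 * g_2 = 2.42 * -1.43 = -3.4606
Total violation = 15.475 + 3.4606 = 18.9356


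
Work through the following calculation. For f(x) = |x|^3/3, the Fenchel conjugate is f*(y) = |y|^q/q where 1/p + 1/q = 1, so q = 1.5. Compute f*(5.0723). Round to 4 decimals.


The conjugate exponent q satisfies 1/p + 1/q = 1.
p = 3, so q = 3/(3 - 1) = 1.5
|y|^q = 5.0723^1.5 = 11.4237
f*(5.0723) = 11.4237 / 1.5 = 7.6158


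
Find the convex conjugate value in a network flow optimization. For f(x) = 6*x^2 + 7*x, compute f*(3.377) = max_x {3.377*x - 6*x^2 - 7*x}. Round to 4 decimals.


f*(y) = sup_x {y*x - a*x^2 - b*x} = sup_x {(y-b)*x - a*x^2}
FOC: (y - b) - 2a*x = 0 => x* = (y - b)/(2a)
x* = (3.377 - 7)/(2*6) = -0.3019
f*(3.377) = (y-b)^2/(4a) = (3.377 - 7)^2/(4*6)
= 13.1261/24 = 0.5469


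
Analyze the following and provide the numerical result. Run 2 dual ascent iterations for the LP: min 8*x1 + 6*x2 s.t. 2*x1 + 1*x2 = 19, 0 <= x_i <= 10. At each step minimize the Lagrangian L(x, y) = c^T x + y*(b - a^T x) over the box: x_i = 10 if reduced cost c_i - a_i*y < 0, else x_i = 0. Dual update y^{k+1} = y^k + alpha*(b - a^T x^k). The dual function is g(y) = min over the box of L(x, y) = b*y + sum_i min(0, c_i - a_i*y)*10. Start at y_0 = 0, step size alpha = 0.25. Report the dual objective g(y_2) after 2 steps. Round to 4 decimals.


Dual ascent for LP: min 8*x1 + 6*x2, 2*x1 + 1*x2 = 19, 0 <= x_i <= 10
Step 1: y^k = 0.0, reduced costs: (8.0, 6.0)
  x^k = (0.0, 0.0), subgradient = b - a^T x = 19.0
  y^{k+1} = 0.0 + 0.25*19.0 = 4.75
Step 2: y^k = 4.75, reduced costs: (-1.5, 1.25)
  x^k = (10.0, 0.0), subgradient = b - a^T x = -1.0
  y^{k+1} = 4.75 + 0.25*-1.0 = 4.5
Dual objective at y_2 = 4.5: reduced costs (-1.0, 1.5), box minimizer x = (10.0, 0.0)
g(y_2) = b*y + (c1 - a1*y)*x1 + (c2 - a2*y)*x2 = 19*4.5 + (-1.0)*10.0 + 1.5*0.0 = 85.5 - 10.0 + 0.0 = 75.5


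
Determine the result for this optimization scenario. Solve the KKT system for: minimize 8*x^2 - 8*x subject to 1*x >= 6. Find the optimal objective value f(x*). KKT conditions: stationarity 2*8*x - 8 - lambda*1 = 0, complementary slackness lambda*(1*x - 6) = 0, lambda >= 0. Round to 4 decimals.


Step 1: Try lambda = 0 (constraint inactive).
x_unc = 8/(2*8) = 0.5
Check: 1*0.5 = 0.5 < 6 -- violated!
Step 2: Constraint must be active: 1*x = 6
x* = 6/1 = 6.0
lambda = (2*8*6.0 - 8)/1 = 88.0
Step 3: Compute optimal value.
f(x*) = 8*6.0^2 - 8*6.0 = 240.0


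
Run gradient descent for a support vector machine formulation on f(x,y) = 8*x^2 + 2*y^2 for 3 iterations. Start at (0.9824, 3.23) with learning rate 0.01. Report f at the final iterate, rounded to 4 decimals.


Gradient descent on f(x,y) = 8*x^2 + 2*y^2.
Starting point: (0.9824, 3.23), alpha = 0.01
Step 1: grad_x = 2*8*0.9824 = 15.7184, grad_y = 2*2*3.23 = 12.92
  x_1 = 0.9824 - 0.01*15.7184 = 0.8252
  y_1 = 3.23 - 0.01*12.92 = 3.1008
Step 2: grad_x = 2*8*0.8252 = 13.2035, grad_y = 2*2*3.1008 = 12.4032
  x_2 = 0.8252 - 0.01*13.2035 = 0.6932
  y_2 = 3.1008 - 0.01*12.4032 = 2.9768
Step 3: grad_x = 2*8*0.6932 = 11.0909, grad_y = 2*2*2.9768 = 11.9071
  x_3 = 0.6932 - 0.01*11.0909 = 0.5823
  y_3 = 2.9768 - 0.01*11.9071 = 2.8577
f(0.5823, 2.8577) = 8*0.5823^2 + 2*2.8577^2 = 19.0452


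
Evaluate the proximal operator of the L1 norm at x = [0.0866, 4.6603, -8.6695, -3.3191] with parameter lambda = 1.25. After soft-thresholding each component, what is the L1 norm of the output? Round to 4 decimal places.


Soft-thresholding with lambda = 1.25:
prox(0.0866) = sign(0.0866)*max(|0.0866| - 1.25, 0) = 0.0
prox(4.6603) = sign(4.6603)*max(|4.6603| - 1.25, 0) = 3.4103
prox(-8.6695) = sign(-8.6695)*max(|-8.6695| - 1.25, 0) = -7.4195
prox(-3.3191) = sign(-3.3191)*max(|-3.3191| - 1.25, 0) = -2.0691
prox(x) = [0.0, 3.4103, -7.4195, -2.0691]
||prox(x)||_1 = 0.0 + 3.4103 + 7.4195 + 2.0691 = 12.8989


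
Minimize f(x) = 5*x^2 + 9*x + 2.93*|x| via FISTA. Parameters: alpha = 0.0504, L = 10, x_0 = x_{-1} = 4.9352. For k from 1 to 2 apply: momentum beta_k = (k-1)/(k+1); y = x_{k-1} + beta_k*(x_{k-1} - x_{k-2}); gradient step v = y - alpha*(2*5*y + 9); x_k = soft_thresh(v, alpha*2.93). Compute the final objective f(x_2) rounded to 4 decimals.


FISTA on f(x) = 5*x^2 + 9*x + 2.93*|x|
L = 10, alpha = 0.0504
Iteration 1: beta = 0.0, y = 4.9352 + 0.0*(4.9352 - 4.9352) = 4.9352
  grad(y) = 58.352, v = y - alpha*grad = 1.9943
  prox(v) = soft_thresh(1.9943, 0.1477) = 1.8466
Iteration 2: beta = 0.3333, y = 1.8466 + 0.3333*(1.8466 - 4.9352) = 0.817
  grad(y) = 17.1705, v = y - alpha*grad = -0.0483
  prox(v) = soft_thresh(-0.0483, 0.1477) = 0.0
f(x_2) = 5*0.0^2 + 9*0.0 + 2.93*|0.0| = 0.0


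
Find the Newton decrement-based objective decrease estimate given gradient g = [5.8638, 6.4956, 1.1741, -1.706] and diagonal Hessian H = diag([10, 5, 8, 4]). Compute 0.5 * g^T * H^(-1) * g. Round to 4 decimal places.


Step 1: H is diagonal, so H^(-1) * g = [0.5864, 1.2991, 0.1468, -0.4265].
Step 2: g^T H^(-1) g = sum_i g_i^2 / H_ii
  = (5.8638)^2/10 + (6.4956)^2/5 + (1.1741)^2/8 + (-1.706)^2/4
  = 3.4384 + 8.4386 + 0.1723 + 0.7276 = 12.7769
Step 3: Objective decrease = 0.5 * g^T H^(-1) g = 6.3885


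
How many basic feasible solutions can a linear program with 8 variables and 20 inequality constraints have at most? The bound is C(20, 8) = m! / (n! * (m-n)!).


Each vertex corresponds to some choice of n active constraints out of m, so the number of vertices is at most C(m, n) = m! / (n!(m-n)!).
m = 20, n = 8
Numerator: 20 * 19 * 18 * 17 * 16 * 15 * 14 * 13
Denominator: 8! = 40320
C(20, 8) = 125970


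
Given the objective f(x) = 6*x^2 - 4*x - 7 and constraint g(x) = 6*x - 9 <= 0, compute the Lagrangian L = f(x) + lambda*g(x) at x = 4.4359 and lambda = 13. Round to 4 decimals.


Step 1: Evaluate f(x).
f(4.4359) = 6*4.4359^2 - 4*4.4359 - 7 = 93.3197
Step 2: Evaluate g(x).
g(4.4359) = 6*4.4359 - 9 = 17.6154
Step 3: Compute Lagrangian.
L = 93.3197 + 13*17.6154 = 322.3199


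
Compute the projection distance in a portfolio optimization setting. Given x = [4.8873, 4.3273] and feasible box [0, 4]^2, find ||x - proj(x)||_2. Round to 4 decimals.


Project each component onto [0, 4].
clip(4.8873) = 4.0, clip(4.3273) = 4.0
Projection = [4.0, 4.0]
Squared diffs: [0.7873, 0.1071]
Distance = sqrt(0.8944) = 0.9457


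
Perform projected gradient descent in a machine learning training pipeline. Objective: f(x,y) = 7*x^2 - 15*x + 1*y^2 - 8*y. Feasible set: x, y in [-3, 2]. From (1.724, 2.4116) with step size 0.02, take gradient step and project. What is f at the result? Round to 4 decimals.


Step 1: Compute gradient at (1.724, 2.4116).
grad_x = 2*7*1.724 - 15 = 9.136
grad_y = 2*1*2.4116 - 8 = -3.1768
Step 2: Gradient step.
x_raw = 1.724 - 0.02*9.136 = 1.5413
y_raw = 2.4116 - 0.02*-3.1768 = 2.4751
Step 3: Project onto [-3, 2].
x_proj = clip(1.5413) = 1.5413
y_proj = clip(2.4751) = 2.0
Step 4: Evaluate f.
f(1.5413, 2.0) = -18.4904


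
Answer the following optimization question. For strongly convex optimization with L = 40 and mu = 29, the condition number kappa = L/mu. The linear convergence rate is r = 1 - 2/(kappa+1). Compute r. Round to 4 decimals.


Step 1: Compute the condition number.
kappa = L/mu = 40/29 = 1.3793
Step 2: Compute the convergence rate.
r = 1 - 2/(kappa + 1) = 1 - 2*mu/(L + mu) = (L - mu)/(L + mu) = 11/69 = 0.1594


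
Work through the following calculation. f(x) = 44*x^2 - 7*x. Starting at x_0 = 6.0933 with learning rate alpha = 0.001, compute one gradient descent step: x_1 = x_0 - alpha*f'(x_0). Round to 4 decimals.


We compute the gradient at x_0 and apply the update.
f'(x) = 88*x - 7
f'(6.0933) = 88*6.0933 - 7 = 529.2104
x_1 = 6.0933 - 0.001*529.2104 = 5.5641


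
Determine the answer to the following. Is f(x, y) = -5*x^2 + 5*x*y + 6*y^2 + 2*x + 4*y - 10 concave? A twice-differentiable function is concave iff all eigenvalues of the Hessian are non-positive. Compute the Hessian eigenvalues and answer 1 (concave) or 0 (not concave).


The Hessian of f(x,y) = -5*x^2 + 5*x*y + 6*y^2 + 2*x + 4*y - 10 is:
H = [[-10, 5], [5, 12]]
Trace = -10 + 12 = 2
Determinant = -10*12 - (5)^2 = -145
Discriminant = (2)^2 - 4*-145 = 584.0
Eigenvalues: lambda_1 = -11.083, lambda_2 = 13.083
The function is not concave.

0


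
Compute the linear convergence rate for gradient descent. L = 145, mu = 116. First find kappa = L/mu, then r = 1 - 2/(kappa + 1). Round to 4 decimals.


Step 1: Compute the condition number.
kappa = L/mu = 145/116 = 1.25
Step 2: Compute the convergence rate.
r = 1 - 2/(kappa + 1) = 1 - 2*mu/(L + mu) = (L - mu)/(L + mu) = 29/261 = 0.1111


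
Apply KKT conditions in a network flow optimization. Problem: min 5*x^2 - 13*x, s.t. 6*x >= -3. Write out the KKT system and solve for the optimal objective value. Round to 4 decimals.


Step 1: Try lambda = 0 (constraint inactive).
Stationarity: 2*5*x - 13 = 0
x* = 13/(2*5) = 1.3
Check constraint: 6*1.3 = 7.8 >= -3 -- satisfied.
Step 2: Compute optimal value.
f(x*) = 5*1.3^2 - 13*1.3 = -8.45


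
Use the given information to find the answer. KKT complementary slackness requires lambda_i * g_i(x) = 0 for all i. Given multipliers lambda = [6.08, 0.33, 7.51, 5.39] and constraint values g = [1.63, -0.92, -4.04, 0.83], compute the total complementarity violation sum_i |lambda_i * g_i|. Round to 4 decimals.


KKT complementary slackness check:
lambda_1 * g_1 = 6.08 * 1.63 = 9.9104
lambda_2 * g_2 = 0.33 * -0.92 = -0.3036
lambda_3 * g_3 = 7.51 * -4.04 = -30.3404
lambda_4 * g_4 = 5.39 * 0.83 = 4.4737
Total violation = 9.9104 + 0.3036 + 30.3404 + 4.4737 = 45.0281
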